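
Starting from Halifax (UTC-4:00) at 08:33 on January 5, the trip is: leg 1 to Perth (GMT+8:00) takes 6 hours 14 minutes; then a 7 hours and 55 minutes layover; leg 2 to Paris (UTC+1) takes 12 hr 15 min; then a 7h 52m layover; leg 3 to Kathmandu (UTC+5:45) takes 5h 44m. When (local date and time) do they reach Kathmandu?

10:18 on January 7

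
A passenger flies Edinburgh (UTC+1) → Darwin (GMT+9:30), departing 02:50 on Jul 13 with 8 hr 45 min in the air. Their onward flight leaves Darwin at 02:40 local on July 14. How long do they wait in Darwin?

Convert departure to UTC: 02:50 − 1:00 = 01:50 UTC on Jul 13.
Add 8 hours 45 minutes flight time → 10:35 UTC.
Darwin is UTC+9:30, so local arrival = 10:35 + 9:30 = 20:05 on Jul 13.
Layover = 02:40 − 20:05 (+1 day) = 6 hours 35 minutes.

6 hours 35 minutes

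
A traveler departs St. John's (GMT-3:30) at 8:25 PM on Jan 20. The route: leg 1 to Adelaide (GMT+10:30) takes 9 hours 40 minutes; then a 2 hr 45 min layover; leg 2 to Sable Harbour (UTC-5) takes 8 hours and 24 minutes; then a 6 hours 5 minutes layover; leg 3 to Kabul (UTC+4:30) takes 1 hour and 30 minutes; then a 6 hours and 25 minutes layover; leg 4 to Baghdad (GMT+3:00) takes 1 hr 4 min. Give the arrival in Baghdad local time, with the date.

2:48 PM on Jan 22

Convert departure to UTC: 8:25 PM + 3:30 = 11:55 PM UTC on Jan 20.
Add 9 hours 40 minutes leg 1 → 9:35 AM UTC (Jan 21).
Add 2 hours 45 minutes layover in Adelaide → 12:20 PM UTC.
Add 8 hours and 24 minutes leg 2 → 8:44 PM UTC.
Add 6 hours and 5 minutes layover in Sable Harbour → 2:49 AM UTC (Jan 22).
Add 1 hour and 30 minutes leg 3 → 4:19 AM UTC.
Add 6 hours 25 minutes layover in Kabul → 10:44 AM UTC.
Add 1 hour and 4 minutes leg 4 → 11:48 AM UTC.
Baghdad is UTC+3:00, so local arrival = 11:48 AM + 3:00 = 2:48 PM on Jan 22.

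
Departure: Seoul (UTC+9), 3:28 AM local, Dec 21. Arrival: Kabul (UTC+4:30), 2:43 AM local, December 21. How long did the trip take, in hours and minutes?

Departure in UTC: 3:28 AM − 9:00 = 6:28 PM on Dec 20.
Arrival in UTC: 2:43 AM − 4:30 = 10:13 PM on Dec 20.
Elapsed = 10:13 PM − 6:28 PM = 3 hours 45 minutes.

3 hours 45 minutes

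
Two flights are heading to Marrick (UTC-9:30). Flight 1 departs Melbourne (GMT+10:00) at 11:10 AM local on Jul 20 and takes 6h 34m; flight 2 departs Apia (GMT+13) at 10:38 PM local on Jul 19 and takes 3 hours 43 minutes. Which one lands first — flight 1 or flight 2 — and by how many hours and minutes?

the second, by 18 hours 23 minutes

Flight 1 in UTC: 11:10 AM − 10:00 = 1:10 AM on Jul 20.
+6 hours 34 minutes → arrive 7:44 AM UTC on Jul 20.
Flight 2 in UTC: 10:38 PM − 13:00 = 9:38 AM on Jul 19.
+3 hours and 43 minutes → arrive 1:21 PM UTC on Jul 19.
Flight 2 lands earlier by 18 hours 23 minutes.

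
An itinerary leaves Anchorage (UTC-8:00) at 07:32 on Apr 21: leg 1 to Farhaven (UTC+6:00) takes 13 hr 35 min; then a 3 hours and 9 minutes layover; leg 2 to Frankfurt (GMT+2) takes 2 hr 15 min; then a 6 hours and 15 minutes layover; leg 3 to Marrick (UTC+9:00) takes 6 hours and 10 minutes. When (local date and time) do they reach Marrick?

Convert departure to UTC: 07:32 + 8:00 = 15:32 UTC on Apr 21.
Add 13 hours and 35 minutes leg 1 → 05:07 UTC (Apr 22).
Add 3 hours 9 minutes layover in Farhaven → 08:16 UTC.
Add 2 hours 15 minutes leg 2 → 10:31 UTC.
Add 6 hours and 15 minutes layover in Frankfurt → 16:46 UTC.
Add 6 hours and 10 minutes leg 3 → 22:56 UTC.
Marrick is UTC+9:00, so local arrival = 22:56 + 9:00 = 07:56 on Apr 23.

07:56 on April 23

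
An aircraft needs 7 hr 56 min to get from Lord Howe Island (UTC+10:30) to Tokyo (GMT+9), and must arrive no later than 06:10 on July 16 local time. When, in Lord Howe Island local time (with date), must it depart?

23:44 on July 15

Target arrival in UTC: 06:10 − 9:00 = 21:10 on Jul 15.
Subtract 7 hours 56 minutes → departure 13:14 UTC on Jul 15.
Lord Howe Island is UTC+10:30: 13:14 + 10:30 = 23:44 on Jul 15.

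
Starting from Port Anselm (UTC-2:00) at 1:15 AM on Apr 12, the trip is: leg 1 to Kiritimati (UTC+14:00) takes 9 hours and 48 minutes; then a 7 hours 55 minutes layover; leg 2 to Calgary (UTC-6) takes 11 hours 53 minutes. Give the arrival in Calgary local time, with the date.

2:51 AM on April 13

Convert departure to UTC: 1:15 AM + 2:00 = 3:15 AM UTC on Apr 12.
Add 9 hours 48 minutes leg 1 → 1:03 PM UTC.
Add 7 hours and 55 minutes layover in Kiritimati → 8:58 PM UTC.
Add 11 hours 53 minutes leg 2 → 8:51 AM UTC (Apr 13).
Calgary is UTC−6:00, so local arrival = 8:51 AM − 6:00 = 2:51 AM on Apr 13.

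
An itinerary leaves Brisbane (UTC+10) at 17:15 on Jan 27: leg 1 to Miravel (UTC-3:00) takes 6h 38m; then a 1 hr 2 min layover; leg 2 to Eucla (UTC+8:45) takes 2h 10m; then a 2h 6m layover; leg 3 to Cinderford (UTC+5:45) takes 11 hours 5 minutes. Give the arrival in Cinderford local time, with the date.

12:01 on January 28

Convert departure to UTC: 17:15 − 10:00 = 07:15 UTC on Jan 27.
Add 6 hours 38 minutes leg 1 → 13:53 UTC.
Add 1 hour and 2 minutes layover in Miravel → 14:55 UTC.
Add 2 hours 10 minutes leg 2 → 17:05 UTC.
Add 2 hours and 6 minutes layover in Eucla → 19:11 UTC.
Add 11 hours and 5 minutes leg 3 → 06:16 UTC (Jan 28).
Cinderford is UTC+5:45, so local arrival = 06:16 + 5:45 = 12:01 on Jan 28.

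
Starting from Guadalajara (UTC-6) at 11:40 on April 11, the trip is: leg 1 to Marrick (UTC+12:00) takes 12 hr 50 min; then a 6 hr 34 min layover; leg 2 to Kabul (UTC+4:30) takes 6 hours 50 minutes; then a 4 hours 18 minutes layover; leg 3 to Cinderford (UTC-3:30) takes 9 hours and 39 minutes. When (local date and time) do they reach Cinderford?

06:21 on April 13

Convert departure to UTC: 11:40 + 6:00 = 17:40 UTC on Apr 11.
Add 12 hours and 50 minutes leg 1 → 06:30 UTC (Apr 12).
Add 6 hours and 34 minutes layover in Marrick → 13:04 UTC.
Add 6 hours 50 minutes leg 2 → 19:54 UTC.
Add 4 hours and 18 minutes layover in Kabul → 00:12 UTC (Apr 13).
Add 9 hours 39 minutes leg 3 → 09:51 UTC.
Cinderford is UTC−3:30, so local arrival = 09:51 − 3:30 = 06:21 on Apr 13.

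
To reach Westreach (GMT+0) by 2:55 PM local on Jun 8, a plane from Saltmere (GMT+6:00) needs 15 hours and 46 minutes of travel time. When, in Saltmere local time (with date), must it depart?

5:09 AM on June 8

Target arrival is already UTC: 2:55 PM on Jun 8.
Subtract 15 hours and 46 minutes → departure 11:09 PM UTC on Jun 7.
Saltmere is UTC+6:00: 11:09 PM + 6:00 = 5:09 AM on Jun 8.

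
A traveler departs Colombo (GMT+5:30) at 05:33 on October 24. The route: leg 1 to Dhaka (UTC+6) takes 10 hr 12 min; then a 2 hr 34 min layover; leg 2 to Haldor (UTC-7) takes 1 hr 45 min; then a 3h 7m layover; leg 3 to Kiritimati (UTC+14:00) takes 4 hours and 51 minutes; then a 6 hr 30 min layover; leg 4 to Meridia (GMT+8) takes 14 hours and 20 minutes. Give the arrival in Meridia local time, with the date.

Convert departure to UTC: 05:33 − 5:30 = 00:03 UTC on Oct 24.
Add 10 hours and 12 minutes leg 1 → 10:15 UTC.
Add 2 hours and 34 minutes layover in Dhaka → 12:49 UTC.
Add 1 hour and 45 minutes leg 2 → 14:34 UTC.
Add 3 hours and 7 minutes layover in Haldor → 17:41 UTC.
Add 4 hours 51 minutes leg 3 → 22:32 UTC.
Add 6 hours and 30 minutes layover in Kiritimati → 05:02 UTC (Oct 25).
Add 14 hours 20 minutes leg 4 → 19:22 UTC.
Meridia is UTC+8:00, so local arrival = 19:22 + 8:00 = 03:22 on Oct 26.

03:22 on Oct 26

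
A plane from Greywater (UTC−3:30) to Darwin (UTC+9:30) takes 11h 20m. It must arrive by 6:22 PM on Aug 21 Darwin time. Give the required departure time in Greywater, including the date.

6:02 PM on Aug 20

Target arrival in UTC: 6:22 PM − 9:30 = 8:52 AM on Aug 21.
Subtract 11 hours and 20 minutes → departure 9:32 PM UTC on Aug 20.
Greywater is UTC−3:30: 9:32 PM − 3:30 = 6:02 PM on Aug 20.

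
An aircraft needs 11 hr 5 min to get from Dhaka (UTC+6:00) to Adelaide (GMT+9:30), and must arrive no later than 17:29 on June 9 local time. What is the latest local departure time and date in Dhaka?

02:54 on June 9

Target arrival in UTC: 17:29 − 9:30 = 07:59 on Jun 9.
Subtract 11 hours 5 minutes → departure 20:54 UTC on Jun 8.
Dhaka is UTC+6:00: 20:54 + 6:00 = 02:54 on Jun 9.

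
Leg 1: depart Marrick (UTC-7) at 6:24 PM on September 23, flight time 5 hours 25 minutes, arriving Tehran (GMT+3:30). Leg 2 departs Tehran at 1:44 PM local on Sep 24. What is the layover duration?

3 hours 25 minutes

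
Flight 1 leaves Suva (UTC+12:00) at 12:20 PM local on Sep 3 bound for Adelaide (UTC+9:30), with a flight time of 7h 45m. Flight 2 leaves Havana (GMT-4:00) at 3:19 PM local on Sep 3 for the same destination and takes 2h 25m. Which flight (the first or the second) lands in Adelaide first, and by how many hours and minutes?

the first, by 13 hours 39 minutes

Flight 1 in UTC: 12:20 PM − 12:00 = 12:20 AM on Sep 3.
+7 hours and 45 minutes → arrive 8:05 AM UTC on Sep 3.
Flight 2 in UTC: 3:19 PM + 4:00 = 7:19 PM on Sep 3.
+2 hours and 25 minutes → arrive 9:44 PM UTC on Sep 3.
Flight 1 lands earlier by 13 hours 39 minutes.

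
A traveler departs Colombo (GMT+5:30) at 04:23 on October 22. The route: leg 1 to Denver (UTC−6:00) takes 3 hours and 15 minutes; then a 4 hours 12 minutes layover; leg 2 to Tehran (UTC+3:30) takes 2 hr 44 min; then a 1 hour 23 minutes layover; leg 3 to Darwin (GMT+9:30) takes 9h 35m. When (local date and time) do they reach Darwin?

Convert departure to UTC: 04:23 − 5:30 = 22:53 UTC on Oct 21.
Add 3 hours and 15 minutes leg 1 → 02:08 UTC (Oct 22).
Add 4 hours 12 minutes layover in Denver → 06:20 UTC.
Add 2 hours 44 minutes leg 2 → 09:04 UTC.
Add 1 hour and 23 minutes layover in Tehran → 10:27 UTC.
Add 9 hours 35 minutes leg 3 → 20:02 UTC.
Darwin is UTC+9:30, so local arrival = 20:02 + 9:30 = 05:32 on Oct 23.

05:32 on October 23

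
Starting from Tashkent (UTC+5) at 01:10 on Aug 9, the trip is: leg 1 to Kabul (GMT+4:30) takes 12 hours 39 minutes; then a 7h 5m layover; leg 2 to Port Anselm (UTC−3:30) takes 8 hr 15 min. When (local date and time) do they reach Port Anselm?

20:39 on August 9

Convert departure to UTC: 01:10 − 5:00 = 20:10 UTC on Aug 8.
Add 12 hours and 39 minutes leg 1 → 08:49 UTC (Aug 9).
Add 7 hours 5 minutes layover in Kabul → 15:54 UTC.
Add 8 hours and 15 minutes leg 2 → 00:09 UTC (Aug 10).
Port Anselm is UTC−3:30, so local arrival = 00:09 − 3:30 = 20:39 on Aug 9.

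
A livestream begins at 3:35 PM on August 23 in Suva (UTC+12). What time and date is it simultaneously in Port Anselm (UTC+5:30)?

In UTC: 3:35 PM − 12:00 = 3:35 AM on Aug 23.
Port Anselm is UTC+5:30: 3:35 AM + 5:30 = 9:05 AM on Aug 23.

9:05 AM on August 23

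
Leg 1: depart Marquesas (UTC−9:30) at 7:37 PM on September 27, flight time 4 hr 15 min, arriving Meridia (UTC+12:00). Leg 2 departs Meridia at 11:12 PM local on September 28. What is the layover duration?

Convert departure to UTC: 7:37 PM + 9:30 = 5:07 AM UTC on Sep 28.
Add 4 hours and 15 minutes flight time → 9:22 AM UTC.
Meridia is UTC+12:00, so local arrival = 9:22 AM + 12:00 = 9:22 PM on Sep 28.
Layover = 11:12 PM − 9:22 PM = 1 hour 50 minutes.

1 hour 50 minutes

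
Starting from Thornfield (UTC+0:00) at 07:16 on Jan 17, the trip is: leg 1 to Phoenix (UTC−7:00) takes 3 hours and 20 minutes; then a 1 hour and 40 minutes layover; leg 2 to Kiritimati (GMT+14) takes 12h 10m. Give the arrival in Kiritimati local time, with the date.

14:26 on January 18

Thornfield is at UTC+0, so departure is already 07:16 UTC on Jan 17.
Add 3 hours and 20 minutes leg 1 → 10:36 UTC.
Add 1 hour 40 minutes layover in Phoenix → 12:16 UTC.
Add 12 hours and 10 minutes leg 2 → 00:26 UTC (Jan 18).
Kiritimati is UTC+14:00, so local arrival = 00:26 + 14:00 = 14:26 on Jan 18.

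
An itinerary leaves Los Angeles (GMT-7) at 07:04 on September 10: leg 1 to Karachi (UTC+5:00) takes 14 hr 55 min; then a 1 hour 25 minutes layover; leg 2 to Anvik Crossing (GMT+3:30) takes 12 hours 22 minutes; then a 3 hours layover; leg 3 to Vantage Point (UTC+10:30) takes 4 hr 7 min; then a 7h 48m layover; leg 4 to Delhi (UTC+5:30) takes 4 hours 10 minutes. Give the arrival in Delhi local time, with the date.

Convert departure to UTC: 07:04 + 7:00 = 14:04 UTC on Sep 10.
Add 14 hours and 55 minutes leg 1 → 04:59 UTC (Sep 11).
Add 1 hour 25 minutes layover in Karachi → 06:24 UTC.
Add 12 hours 22 minutes leg 2 → 18:46 UTC.
Add 3 hours layover in Anvik Crossing → 21:46 UTC.
Add 4 hours 7 minutes leg 3 → 01:53 UTC (Sep 12).
Add 7 hours and 48 minutes layover in Vantage Point → 09:41 UTC.
Add 4 hours and 10 minutes leg 4 → 13:51 UTC.
Delhi is UTC+5:30, so local arrival = 13:51 + 5:30 = 19:21 on Sep 12.

19:21 on September 12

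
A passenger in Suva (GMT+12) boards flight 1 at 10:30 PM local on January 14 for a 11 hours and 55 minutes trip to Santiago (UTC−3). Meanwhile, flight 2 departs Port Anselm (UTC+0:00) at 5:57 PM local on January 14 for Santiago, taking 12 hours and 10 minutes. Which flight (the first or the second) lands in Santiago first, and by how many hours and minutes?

Flight 1 in UTC: 10:30 PM − 12:00 = 10:30 AM on Jan 14.
+11 hours 55 minutes → arrive 10:25 PM UTC on Jan 14.
Flight 2 departs at 5:57 PM UTC (Jan 14).
+12 hours 10 minutes → arrive 6:07 AM UTC on Jan 15.
Flight 1 lands earlier by 7 hours 42 minutes.

the first, by 7 hours 42 minutes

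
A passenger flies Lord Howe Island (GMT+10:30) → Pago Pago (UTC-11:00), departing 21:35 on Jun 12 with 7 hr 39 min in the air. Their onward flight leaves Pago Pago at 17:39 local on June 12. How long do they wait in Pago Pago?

9 hours 55 minutes

Convert departure to UTC: 21:35 − 10:30 = 11:05 UTC on Jun 12.
Add 7 hours and 39 minutes flight time → 18:44 UTC.
Pago Pago is UTC−11:00, so local arrival = 18:44 − 11:00 = 07:44 on Jun 12.
Layover = 17:39 − 07:44 = 9 hours 55 minutes.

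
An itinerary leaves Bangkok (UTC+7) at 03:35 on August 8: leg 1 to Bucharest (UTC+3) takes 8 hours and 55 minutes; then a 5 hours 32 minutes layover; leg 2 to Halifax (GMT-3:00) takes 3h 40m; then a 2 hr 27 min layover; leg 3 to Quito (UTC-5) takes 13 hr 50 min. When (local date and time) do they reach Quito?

Convert departure to UTC: 03:35 − 7:00 = 20:35 UTC on Aug 7.
Add 8 hours 55 minutes leg 1 → 05:30 UTC (Aug 8).
Add 5 hours 32 minutes layover in Bucharest → 11:02 UTC.
Add 3 hours and 40 minutes leg 2 → 14:42 UTC.
Add 2 hours 27 minutes layover in Halifax → 17:09 UTC.
Add 13 hours 50 minutes leg 3 → 06:59 UTC (Aug 9).
Quito is UTC−5:00, so local arrival = 06:59 − 5:00 = 01:59 on Aug 9.

01:59 on Aug 9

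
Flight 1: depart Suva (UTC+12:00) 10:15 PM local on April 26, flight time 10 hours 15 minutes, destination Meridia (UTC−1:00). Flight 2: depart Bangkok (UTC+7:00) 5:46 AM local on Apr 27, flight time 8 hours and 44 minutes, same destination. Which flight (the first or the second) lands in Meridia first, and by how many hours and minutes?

the first, by 11 hours

Flight 1 in UTC: 10:15 PM − 12:00 = 10:15 AM on Apr 26.
+10 hours and 15 minutes → arrive 8:30 PM UTC on Apr 26.
Flight 2 in UTC: 5:46 AM − 7:00 = 10:46 PM on Apr 26.
+8 hours and 44 minutes → arrive 7:30 AM UTC on Apr 27.
Flight 1 lands earlier by 11 hours.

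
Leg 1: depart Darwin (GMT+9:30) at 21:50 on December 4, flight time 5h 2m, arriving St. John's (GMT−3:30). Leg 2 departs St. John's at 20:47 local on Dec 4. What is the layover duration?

6 hours 55 minutes

Convert departure to UTC: 21:50 − 9:30 = 12:20 UTC on Dec 4.
Add 5 hours 2 minutes flight time → 17:22 UTC.
St. John's is UTC−3:30, so local arrival = 17:22 − 3:30 = 13:52 on Dec 4.
Layover = 20:47 − 13:52 = 6 hours 55 minutes.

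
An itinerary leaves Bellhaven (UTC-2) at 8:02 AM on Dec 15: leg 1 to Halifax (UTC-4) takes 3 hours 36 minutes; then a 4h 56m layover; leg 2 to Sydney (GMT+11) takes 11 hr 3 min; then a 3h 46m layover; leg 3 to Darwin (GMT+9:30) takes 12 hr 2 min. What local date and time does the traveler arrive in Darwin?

Convert departure to UTC: 8:02 AM + 2:00 = 10:02 AM UTC on Dec 15.
Add 3 hours 36 minutes leg 1 → 1:38 PM UTC.
Add 4 hours 56 minutes layover in Halifax → 6:34 PM UTC.
Add 11 hours and 3 minutes leg 2 → 5:37 AM UTC (Dec 16).
Add 3 hours and 46 minutes layover in Sydney → 9:23 AM UTC.
Add 12 hours and 2 minutes leg 3 → 9:25 PM UTC.
Darwin is UTC+9:30, so local arrival = 9:25 PM + 9:30 = 6:55 AM on Dec 17.

6:55 AM on Dec 17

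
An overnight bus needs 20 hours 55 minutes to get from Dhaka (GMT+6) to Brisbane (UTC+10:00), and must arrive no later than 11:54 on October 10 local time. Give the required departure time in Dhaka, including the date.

10:59 on Oct 9

Target arrival in UTC: 11:54 − 10:00 = 01:54 on Oct 10.
Subtract 20 hours and 55 minutes → departure 04:59 UTC on Oct 9.
Dhaka is UTC+6:00: 04:59 + 6:00 = 10:59 on Oct 9.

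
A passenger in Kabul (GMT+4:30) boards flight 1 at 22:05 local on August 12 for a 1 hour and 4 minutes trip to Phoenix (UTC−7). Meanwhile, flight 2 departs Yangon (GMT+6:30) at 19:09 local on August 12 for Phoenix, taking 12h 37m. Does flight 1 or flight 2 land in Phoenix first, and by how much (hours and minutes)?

Flight 1 in UTC: 22:05 − 4:30 = 17:35 on Aug 12.
+1 hour and 4 minutes → arrive 18:39 UTC on Aug 12.
Flight 2 in UTC: 19:09 − 6:30 = 12:39 on Aug 12.
+12 hours and 37 minutes → arrive 01:16 UTC on Aug 13.
Flight 1 lands earlier by 6 hours 37 minutes.

the first, by 6 hours 37 minutes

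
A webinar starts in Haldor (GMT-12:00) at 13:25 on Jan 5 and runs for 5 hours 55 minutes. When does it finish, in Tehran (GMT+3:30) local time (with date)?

10:50 on January 6

Convert start to UTC: 13:25 + 12:00 = 01:25 UTC on Jan 6.
Add 5 hours and 55 minutes duration → 07:20 UTC.
Tehran is UTC+3:30, so local end time = 07:20 + 3:30 = 10:50 on Jan 6.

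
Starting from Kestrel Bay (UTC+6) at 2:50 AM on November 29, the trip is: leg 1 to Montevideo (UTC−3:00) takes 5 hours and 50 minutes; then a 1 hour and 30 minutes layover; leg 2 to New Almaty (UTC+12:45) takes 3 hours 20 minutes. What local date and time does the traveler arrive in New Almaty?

8:15 PM on November 29

Convert departure to UTC: 2:50 AM − 6:00 = 8:50 PM UTC on Nov 28.
Add 5 hours and 50 minutes leg 1 → 2:40 AM UTC (Nov 29).
Add 1 hour and 30 minutes layover in Montevideo → 4:10 AM UTC.
Add 3 hours and 20 minutes leg 2 → 7:30 AM UTC.
New Almaty is UTC+12:45, so local arrival = 7:30 AM + 12:45 = 8:15 PM on Nov 29.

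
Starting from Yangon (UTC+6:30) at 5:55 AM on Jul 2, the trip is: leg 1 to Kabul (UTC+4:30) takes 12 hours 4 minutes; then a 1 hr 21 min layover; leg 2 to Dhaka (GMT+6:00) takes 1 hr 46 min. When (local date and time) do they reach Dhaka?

Convert departure to UTC: 5:55 AM − 6:30 = 11:25 PM UTC on Jul 1.
Add 12 hours and 4 minutes leg 1 → 11:29 AM UTC (Jul 2).
Add 1 hour and 21 minutes layover in Kabul → 12:50 PM UTC.
Add 1 hour and 46 minutes leg 2 → 2:36 PM UTC.
Dhaka is UTC+6:00, so local arrival = 2:36 PM + 6:00 = 8:36 PM on Jul 2.

8:36 PM on July 2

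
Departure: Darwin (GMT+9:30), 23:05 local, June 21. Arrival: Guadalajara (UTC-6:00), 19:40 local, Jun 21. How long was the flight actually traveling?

Departure in UTC: 23:05 − 9:30 = 13:35 on Jun 21.
Arrival in UTC: 19:40 + 6:00 = 01:40 on Jun 22.
Elapsed = 01:40 − 13:35 (+1 day) = 12 hours 5 minutes.

12 hours 5 minutes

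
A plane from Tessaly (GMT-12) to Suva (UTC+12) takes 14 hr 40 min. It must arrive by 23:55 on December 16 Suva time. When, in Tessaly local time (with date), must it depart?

09:15 on Dec 15

Target arrival in UTC: 23:55 − 12:00 = 11:55 on Dec 16.
Subtract 14 hours and 40 minutes → departure 21:15 UTC on Dec 15.
Tessaly is UTC−12:00: 21:15 − 12:00 = 09:15 on Dec 15.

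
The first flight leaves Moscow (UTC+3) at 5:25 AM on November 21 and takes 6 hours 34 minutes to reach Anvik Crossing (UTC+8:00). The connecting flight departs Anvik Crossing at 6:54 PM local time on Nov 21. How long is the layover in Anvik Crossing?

Convert departure to UTC: 5:25 AM − 3:00 = 2:25 AM UTC on Nov 21.
Add 6 hours and 34 minutes flight time → 8:59 AM UTC.
Anvik Crossing is UTC+8:00, so local arrival = 8:59 AM + 8:00 = 4:59 PM on Nov 21.
Layover = 6:54 PM − 4:59 PM = 1 hour 55 minutes.

1 hour 55 minutes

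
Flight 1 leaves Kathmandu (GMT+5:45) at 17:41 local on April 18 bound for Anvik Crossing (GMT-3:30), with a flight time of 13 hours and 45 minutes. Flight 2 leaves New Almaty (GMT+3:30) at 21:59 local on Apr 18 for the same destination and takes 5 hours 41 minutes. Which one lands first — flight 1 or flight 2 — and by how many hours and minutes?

Flight 1 in UTC: 17:41 − 5:45 = 11:56 on Apr 18.
+13 hours and 45 minutes → arrive 01:41 UTC on Apr 19.
Flight 2 in UTC: 21:59 − 3:30 = 18:29 on Apr 18.
+5 hours 41 minutes → arrive 00:10 UTC on Apr 19.
Flight 2 lands earlier by 1 hour 31 minutes.

the second, by 1 hour 31 minutes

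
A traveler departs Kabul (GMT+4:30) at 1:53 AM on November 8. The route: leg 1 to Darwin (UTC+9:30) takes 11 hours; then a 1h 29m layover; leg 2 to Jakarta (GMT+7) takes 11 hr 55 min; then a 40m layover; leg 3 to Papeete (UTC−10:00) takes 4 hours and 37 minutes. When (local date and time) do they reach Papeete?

5:04 PM on November 8

Convert departure to UTC: 1:53 AM − 4:30 = 9:23 PM UTC on Nov 7.
Add 11 hours leg 1 → 8:23 AM UTC (Nov 8).
Add 1 hour 29 minutes layover in Darwin → 9:52 AM UTC.
Add 11 hours 55 minutes leg 2 → 9:47 PM UTC.
Add 40 minutes layover in Jakarta → 10:27 PM UTC.
Add 4 hours 37 minutes leg 3 → 3:04 AM UTC (Nov 9).
Papeete is UTC−10:00, so local arrival = 3:04 AM − 10:00 = 5:04 PM on Nov 8.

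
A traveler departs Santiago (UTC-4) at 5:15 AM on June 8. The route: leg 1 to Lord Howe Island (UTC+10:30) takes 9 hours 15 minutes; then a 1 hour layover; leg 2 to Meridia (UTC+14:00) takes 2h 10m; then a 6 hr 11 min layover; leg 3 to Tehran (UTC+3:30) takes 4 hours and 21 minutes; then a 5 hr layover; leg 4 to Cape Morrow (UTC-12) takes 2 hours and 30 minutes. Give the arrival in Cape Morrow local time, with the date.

Convert departure to UTC: 5:15 AM + 4:00 = 9:15 AM UTC on Jun 8.
Add 9 hours and 15 minutes leg 1 → 6:30 PM UTC.
Add 1 hour layover in Lord Howe Island → 7:30 PM UTC.
Add 2 hours 10 minutes leg 2 → 9:40 PM UTC.
Add 6 hours 11 minutes layover in Meridia → 3:51 AM UTC (Jun 9).
Add 4 hours and 21 minutes leg 3 → 8:12 AM UTC.
Add 5 hours layover in Tehran → 1:12 PM UTC.
Add 2 hours and 30 minutes leg 4 → 3:42 PM UTC.
Cape Morrow is UTC−12:00, so local arrival = 3:42 PM − 12:00 = 3:42 AM on Jun 9.

3:42 AM on June 9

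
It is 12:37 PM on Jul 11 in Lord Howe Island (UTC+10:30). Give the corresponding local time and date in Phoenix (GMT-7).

In UTC: 12:37 PM − 10:30 = 2:07 AM on Jul 11.
Phoenix is UTC−7:00: 2:07 AM − 7:00 = 7:07 PM on Jul 10.

7:07 PM on July 10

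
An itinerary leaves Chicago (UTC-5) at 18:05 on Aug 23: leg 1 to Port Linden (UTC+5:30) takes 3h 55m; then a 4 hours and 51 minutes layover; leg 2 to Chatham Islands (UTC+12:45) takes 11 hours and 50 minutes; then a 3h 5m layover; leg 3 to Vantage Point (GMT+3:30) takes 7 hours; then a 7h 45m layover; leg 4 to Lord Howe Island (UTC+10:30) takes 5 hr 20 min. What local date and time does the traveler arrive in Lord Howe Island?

05:21 on August 26

Convert departure to UTC: 18:05 + 5:00 = 23:05 UTC on Aug 23.
Add 3 hours 55 minutes leg 1 → 03:00 UTC (Aug 24).
Add 4 hours 51 minutes layover in Port Linden → 07:51 UTC.
Add 11 hours and 50 minutes leg 2 → 19:41 UTC.
Add 3 hours 5 minutes layover in Chatham Islands → 22:46 UTC.
Add 7 hours leg 3 → 05:46 UTC (Aug 25).
Add 7 hours and 45 minutes layover in Vantage Point → 13:31 UTC.
Add 5 hours and 20 minutes leg 4 → 18:51 UTC.
Lord Howe Island is UTC+10:30, so local arrival = 18:51 + 10:30 = 05:21 on Aug 26.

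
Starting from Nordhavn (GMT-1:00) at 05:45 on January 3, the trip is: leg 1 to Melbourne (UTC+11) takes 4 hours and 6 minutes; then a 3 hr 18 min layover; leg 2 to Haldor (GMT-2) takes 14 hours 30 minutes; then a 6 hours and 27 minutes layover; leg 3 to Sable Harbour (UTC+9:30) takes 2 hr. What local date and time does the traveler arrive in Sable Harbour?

22:36 on January 4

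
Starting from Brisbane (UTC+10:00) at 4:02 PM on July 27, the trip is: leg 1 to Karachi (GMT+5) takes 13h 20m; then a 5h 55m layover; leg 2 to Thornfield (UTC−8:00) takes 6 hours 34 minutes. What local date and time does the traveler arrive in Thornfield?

Convert departure to UTC: 4:02 PM − 10:00 = 6:02 AM UTC on Jul 27.
Add 13 hours and 20 minutes leg 1 → 7:22 PM UTC.
Add 5 hours and 55 minutes layover in Karachi → 1:17 AM UTC (Jul 28).
Add 6 hours 34 minutes leg 2 → 7:51 AM UTC.
Thornfield is UTC−8:00, so local arrival = 7:51 AM − 8:00 = 11:51 PM on Jul 27.

11:51 PM on July 27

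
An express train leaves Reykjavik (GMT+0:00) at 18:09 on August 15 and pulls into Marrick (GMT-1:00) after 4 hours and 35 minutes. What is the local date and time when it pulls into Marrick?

21:44 on August 15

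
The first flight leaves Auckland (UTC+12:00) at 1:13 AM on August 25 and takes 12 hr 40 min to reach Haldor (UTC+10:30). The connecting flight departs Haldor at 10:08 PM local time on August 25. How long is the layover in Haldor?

Convert departure to UTC: 1:13 AM − 12:00 = 1:13 PM UTC on Aug 24.
Add 12 hours 40 minutes flight time → 1:53 AM UTC (Aug 25).
Haldor is UTC+10:30, so local arrival = 1:53 AM + 10:30 = 12:23 PM on Aug 25.
Layover = 10:08 PM − 12:23 PM = 9 hours 45 minutes.

9 hours 45 minutes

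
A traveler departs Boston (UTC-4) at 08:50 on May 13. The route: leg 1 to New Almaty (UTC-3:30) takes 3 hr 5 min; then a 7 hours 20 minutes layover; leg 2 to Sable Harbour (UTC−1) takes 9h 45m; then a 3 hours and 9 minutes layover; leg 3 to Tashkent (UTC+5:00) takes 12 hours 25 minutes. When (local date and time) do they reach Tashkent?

Convert departure to UTC: 08:50 + 4:00 = 12:50 UTC on May 13.
Add 3 hours and 5 minutes leg 1 → 15:55 UTC.
Add 7 hours 20 minutes layover in New Almaty → 23:15 UTC.
Add 9 hours 45 minutes leg 2 → 09:00 UTC (May 14).
Add 3 hours and 9 minutes layover in Sable Harbour → 12:09 UTC.
Add 12 hours and 25 minutes leg 3 → 00:34 UTC (May 15).
Tashkent is UTC+5:00, so local arrival = 00:34 + 5:00 = 05:34 on May 15.

05:34 on May 15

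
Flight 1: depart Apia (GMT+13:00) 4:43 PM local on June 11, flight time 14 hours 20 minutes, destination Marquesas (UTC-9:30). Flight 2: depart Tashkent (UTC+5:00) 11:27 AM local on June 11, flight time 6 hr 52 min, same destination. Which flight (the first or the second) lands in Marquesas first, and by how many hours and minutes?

Flight 1 in UTC: 4:43 PM − 13:00 = 3:43 AM on Jun 11.
+14 hours and 20 minutes → arrive 6:03 PM UTC on Jun 11.
Flight 2 in UTC: 11:27 AM − 5:00 = 6:27 AM on Jun 11.
+6 hours 52 minutes → arrive 1:19 PM UTC on Jun 11.
Flight 2 lands earlier by 4 hours 44 minutes.

the second, by 4 hours 44 minutes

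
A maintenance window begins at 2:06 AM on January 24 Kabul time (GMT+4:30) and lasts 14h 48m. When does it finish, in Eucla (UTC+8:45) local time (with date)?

Eucla is 4:15 ahead of Kabul.
After 14 hours and 48 minutes it is 4:54 PM in Kabul.
Shift by the zone difference: 4:54 PM + 4:15 = 9:09 PM on Jan 24 in Eucla.

9:09 PM on Jan 24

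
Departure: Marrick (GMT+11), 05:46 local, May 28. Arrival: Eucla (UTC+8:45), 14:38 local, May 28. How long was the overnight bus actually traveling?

Eucla is 2:15 behind Marrick.
Clock-face elapsed time (ignoring zones) is 8 hours 52 minutes.
Actual elapsed = 8 hours 52 minutes + 2:15 = 11 hours 7 minutes.

11 hours 7 minutes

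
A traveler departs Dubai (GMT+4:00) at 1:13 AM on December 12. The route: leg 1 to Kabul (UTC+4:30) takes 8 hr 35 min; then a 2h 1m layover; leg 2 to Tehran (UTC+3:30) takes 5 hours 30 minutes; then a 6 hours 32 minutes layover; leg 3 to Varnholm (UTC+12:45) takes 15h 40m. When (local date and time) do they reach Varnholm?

12:16 AM on December 14

Convert departure to UTC: 1:13 AM − 4:00 = 9:13 PM UTC on Dec 11.
Add 8 hours 35 minutes leg 1 → 5:48 AM UTC (Dec 12).
Add 2 hours 1 minute layover in Kabul → 7:49 AM UTC.
Add 5 hours 30 minutes leg 2 → 1:19 PM UTC.
Add 6 hours 32 minutes layover in Tehran → 7:51 PM UTC.
Add 15 hours and 40 minutes leg 3 → 11:31 AM UTC (Dec 13).
Varnholm is UTC+12:45, so local arrival = 11:31 AM + 12:45 = 12:16 AM on Dec 14.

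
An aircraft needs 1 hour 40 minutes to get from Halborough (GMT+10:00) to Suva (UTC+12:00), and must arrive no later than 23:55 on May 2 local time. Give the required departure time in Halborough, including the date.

20:15 on May 2

Target arrival in UTC: 23:55 − 12:00 = 11:55 on May 2.
Subtract 1 hour and 40 minutes → departure 10:15 UTC on May 2.
Halborough is UTC+10:00: 10:15 + 10:00 = 20:15 on May 2.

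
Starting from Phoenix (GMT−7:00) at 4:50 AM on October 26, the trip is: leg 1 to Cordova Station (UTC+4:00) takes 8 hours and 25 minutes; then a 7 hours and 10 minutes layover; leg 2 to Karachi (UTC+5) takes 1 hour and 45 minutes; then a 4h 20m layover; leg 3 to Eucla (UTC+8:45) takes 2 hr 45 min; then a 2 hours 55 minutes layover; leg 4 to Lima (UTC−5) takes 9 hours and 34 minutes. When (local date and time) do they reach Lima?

7:44 PM on October 27

Convert departure to UTC: 4:50 AM + 7:00 = 11:50 AM UTC on Oct 26.
Add 8 hours and 25 minutes leg 1 → 8:15 PM UTC.
Add 7 hours and 10 minutes layover in Cordova Station → 3:25 AM UTC (Oct 27).
Add 1 hour 45 minutes leg 2 → 5:10 AM UTC.
Add 4 hours 20 minutes layover in Karachi → 9:30 AM UTC.
Add 2 hours and 45 minutes leg 3 → 12:15 PM UTC.
Add 2 hours 55 minutes layover in Eucla → 3:10 PM UTC.
Add 9 hours 34 minutes leg 4 → 12:44 AM UTC (Oct 28).
Lima is UTC−5:00, so local arrival = 12:44 AM − 5:00 = 7:44 PM on Oct 27.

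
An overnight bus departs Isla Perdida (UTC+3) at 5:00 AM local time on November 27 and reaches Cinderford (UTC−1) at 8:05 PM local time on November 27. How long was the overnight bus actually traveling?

Departure in UTC: 5:00 AM − 3:00 = 2:00 AM on Nov 27.
Arrival in UTC: 8:05 PM + 1:00 = 9:05 PM on Nov 27.
Elapsed = 9:05 PM − 2:00 AM = 19 hours 5 minutes.

19 hours 5 minutes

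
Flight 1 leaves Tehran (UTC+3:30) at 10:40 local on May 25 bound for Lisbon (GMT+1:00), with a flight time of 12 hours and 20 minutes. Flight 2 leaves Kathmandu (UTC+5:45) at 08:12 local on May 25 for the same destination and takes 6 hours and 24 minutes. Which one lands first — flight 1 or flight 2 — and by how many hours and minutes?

Flight 1 in UTC: 10:40 − 3:30 = 07:10 on May 25.
+12 hours and 20 minutes → arrive 19:30 UTC on May 25.
Flight 2 in UTC: 08:12 − 5:45 = 02:27 on May 25.
+6 hours 24 minutes → arrive 08:51 UTC on May 25.
Flight 2 lands earlier by 10 hours 39 minutes.

the second, by 10 hours 39 minutes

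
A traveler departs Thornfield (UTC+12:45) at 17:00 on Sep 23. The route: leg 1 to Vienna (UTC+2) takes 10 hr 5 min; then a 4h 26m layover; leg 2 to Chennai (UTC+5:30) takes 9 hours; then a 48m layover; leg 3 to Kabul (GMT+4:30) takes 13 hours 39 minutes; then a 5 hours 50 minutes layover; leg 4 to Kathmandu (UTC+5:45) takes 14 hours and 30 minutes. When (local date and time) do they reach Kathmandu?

Convert departure to UTC: 17:00 − 12:45 = 04:15 UTC on Sep 23.
Add 10 hours 5 minutes leg 1 → 14:20 UTC.
Add 4 hours 26 minutes layover in Vienna → 18:46 UTC.
Add 9 hours leg 2 → 03:46 UTC (Sep 24).
Add 48 minutes layover in Chennai → 04:34 UTC.
Add 13 hours 39 minutes leg 3 → 18:13 UTC.
Add 5 hours and 50 minutes layover in Kabul → 00:03 UTC (Sep 25).
Add 14 hours 30 minutes leg 4 → 14:33 UTC.
Kathmandu is UTC+5:45, so local arrival = 14:33 + 5:45 = 20:18 on Sep 25.

20:18 on September 25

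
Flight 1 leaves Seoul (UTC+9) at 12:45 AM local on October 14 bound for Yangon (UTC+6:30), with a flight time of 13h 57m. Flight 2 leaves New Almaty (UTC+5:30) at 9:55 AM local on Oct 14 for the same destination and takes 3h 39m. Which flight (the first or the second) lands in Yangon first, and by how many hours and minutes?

Flight 1 in UTC: 12:45 AM − 9:00 = 3:45 PM on Oct 13.
+13 hours 57 minutes → arrive 5:42 AM UTC on Oct 14.
Flight 2 in UTC: 9:55 AM − 5:30 = 4:25 AM on Oct 14.
+3 hours and 39 minutes → arrive 8:04 AM UTC on Oct 14.
Flight 1 lands earlier by 2 hours 22 minutes.

the first, by 2 hours 22 minutes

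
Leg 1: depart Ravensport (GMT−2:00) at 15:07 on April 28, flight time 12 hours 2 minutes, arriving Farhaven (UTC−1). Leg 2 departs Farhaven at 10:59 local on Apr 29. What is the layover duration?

6 hours 50 minutes

Convert departure to UTC: 15:07 + 2:00 = 17:07 UTC on Apr 28.
Add 12 hours and 2 minutes flight time → 05:09 UTC (Apr 29).
Farhaven is UTC−1:00, so local arrival = 05:09 − 1:00 = 04:09 on Apr 29.
Layover = 10:59 − 04:09 = 6 hours 50 minutes.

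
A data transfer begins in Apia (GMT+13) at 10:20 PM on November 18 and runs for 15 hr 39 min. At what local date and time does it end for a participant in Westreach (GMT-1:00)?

Convert start to UTC: 10:20 PM − 13:00 = 9:20 AM UTC on Nov 18.
Add 15 hours 39 minutes duration → 12:59 AM UTC (Nov 19).
Westreach is UTC−1:00, so local end time = 12:59 AM − 1:00 = 11:59 PM on Nov 18.

11:59 PM on November 18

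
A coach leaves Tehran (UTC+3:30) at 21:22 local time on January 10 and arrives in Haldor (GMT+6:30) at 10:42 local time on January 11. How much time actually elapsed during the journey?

10 hours 20 minutes

Departure in UTC: 21:22 − 3:30 = 17:52 on Jan 10.
Arrival in UTC: 10:42 − 6:30 = 04:12 on Jan 11.
Elapsed = 04:12 − 17:52 (+1 day) = 10 hours 20 minutes.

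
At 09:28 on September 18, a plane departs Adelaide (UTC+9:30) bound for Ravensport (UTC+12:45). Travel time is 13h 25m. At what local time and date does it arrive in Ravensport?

Convert departure to UTC: 09:28 − 9:30 = 23:58 UTC on Sep 17.
Add 13 hours 25 minutes travel time → 13:23 UTC (Sep 18).
Ravensport is UTC+12:45, so local arrival = 13:23 + 12:45 = 02:08 on Sep 19.

02:08 on Sep 19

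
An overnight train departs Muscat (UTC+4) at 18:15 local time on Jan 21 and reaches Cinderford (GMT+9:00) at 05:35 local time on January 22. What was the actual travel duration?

6 hours 20 minutes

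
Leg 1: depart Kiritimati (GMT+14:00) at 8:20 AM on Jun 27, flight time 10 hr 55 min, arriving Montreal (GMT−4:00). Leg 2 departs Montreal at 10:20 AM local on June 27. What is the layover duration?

9 hours 5 minutes

Convert departure to UTC: 8:20 AM − 14:00 = 6:20 PM UTC on Jun 26.
Add 10 hours 55 minutes flight time → 5:15 AM UTC (Jun 27).
Montreal is UTC−4:00, so local arrival = 5:15 AM − 4:00 = 1:15 AM on Jun 27.
Layover = 10:20 AM − 1:15 AM = 9 hours 5 minutes.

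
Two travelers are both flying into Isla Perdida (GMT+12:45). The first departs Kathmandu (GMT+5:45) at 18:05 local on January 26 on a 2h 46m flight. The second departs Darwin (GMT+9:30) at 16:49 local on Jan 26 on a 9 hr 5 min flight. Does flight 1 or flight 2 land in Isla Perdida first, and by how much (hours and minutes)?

the first, by 1 hour 18 minutes

Flight 1 in UTC: 18:05 − 5:45 = 12:20 on Jan 26.
+2 hours and 46 minutes → arrive 15:06 UTC on Jan 26.
Flight 2 in UTC: 16:49 − 9:30 = 07:19 on Jan 26.
+9 hours 5 minutes → arrive 16:24 UTC on Jan 26.
Flight 1 lands earlier by 1 hour 18 minutes.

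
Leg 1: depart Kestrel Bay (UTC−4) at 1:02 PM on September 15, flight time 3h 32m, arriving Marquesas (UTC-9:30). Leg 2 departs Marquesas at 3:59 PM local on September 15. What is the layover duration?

Convert departure to UTC: 1:02 PM + 4:00 = 5:02 PM UTC on Sep 15.
Add 3 hours 32 minutes flight time → 8:34 PM UTC.
Marquesas is UTC−9:30, so local arrival = 8:34 PM − 9:30 = 11:04 AM on Sep 15.
Layover = 3:59 PM − 11:04 AM = 4 hours 55 minutes.

4 hours 55 minutes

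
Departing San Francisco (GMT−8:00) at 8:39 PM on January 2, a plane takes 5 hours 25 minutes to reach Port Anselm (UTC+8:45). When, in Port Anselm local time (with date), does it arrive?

Convert departure to UTC: 8:39 PM + 8:00 = 4:39 AM UTC on Jan 3.
Add 5 hours and 25 minutes travel time → 10:04 AM UTC.
Port Anselm is UTC+8:45, so local arrival = 10:04 AM + 8:45 = 6:49 PM on Jan 3.

6:49 PM on Jan 3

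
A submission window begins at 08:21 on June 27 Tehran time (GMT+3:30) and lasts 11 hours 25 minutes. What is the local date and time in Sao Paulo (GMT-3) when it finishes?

Sao Paulo is 6:30 behind Tehran.
After 11 hours 25 minutes it is 19:46 in Tehran.
Shift by the zone difference: 19:46 − 6:30 = 13:16 on Jun 27 in Sao Paulo.

13:16 on June 27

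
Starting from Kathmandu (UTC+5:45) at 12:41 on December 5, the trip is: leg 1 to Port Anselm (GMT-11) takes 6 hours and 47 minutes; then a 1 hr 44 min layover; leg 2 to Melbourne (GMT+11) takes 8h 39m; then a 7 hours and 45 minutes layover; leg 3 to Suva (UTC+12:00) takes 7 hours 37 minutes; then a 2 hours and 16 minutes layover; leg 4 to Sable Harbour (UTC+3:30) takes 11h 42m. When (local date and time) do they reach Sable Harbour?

Convert departure to UTC: 12:41 − 5:45 = 06:56 UTC on Dec 5.
Add 6 hours and 47 minutes leg 1 → 13:43 UTC.
Add 1 hour and 44 minutes layover in Port Anselm → 15:27 UTC.
Add 8 hours 39 minutes leg 2 → 00:06 UTC (Dec 6).
Add 7 hours and 45 minutes layover in Melbourne → 07:51 UTC.
Add 7 hours 37 minutes leg 3 → 15:28 UTC.
Add 2 hours and 16 minutes layover in Suva → 17:44 UTC.
Add 11 hours and 42 minutes leg 4 → 05:26 UTC (Dec 7).
Sable Harbour is UTC+3:30, so local arrival = 05:26 + 3:30 = 08:56 on Dec 7.

08:56 on Dec 7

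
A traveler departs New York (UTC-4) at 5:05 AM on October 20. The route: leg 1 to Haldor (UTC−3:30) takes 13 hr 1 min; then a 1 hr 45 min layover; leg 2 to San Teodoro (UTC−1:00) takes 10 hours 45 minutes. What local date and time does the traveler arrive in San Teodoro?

9:36 AM on October 21

Convert departure to UTC: 5:05 AM + 4:00 = 9:05 AM UTC on Oct 20.
Add 13 hours 1 minute leg 1 → 10:06 PM UTC.
Add 1 hour 45 minutes layover in Haldor → 11:51 PM UTC.
Add 10 hours 45 minutes leg 2 → 10:36 AM UTC (Oct 21).
San Teodoro is UTC−1:00, so local arrival = 10:36 AM − 1:00 = 9:36 AM on Oct 21.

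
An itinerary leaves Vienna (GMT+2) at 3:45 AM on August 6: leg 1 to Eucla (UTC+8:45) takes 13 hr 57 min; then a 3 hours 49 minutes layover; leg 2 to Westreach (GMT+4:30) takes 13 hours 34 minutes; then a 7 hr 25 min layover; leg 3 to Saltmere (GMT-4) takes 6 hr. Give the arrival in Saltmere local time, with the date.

6:30 PM on August 7

Convert departure to UTC: 3:45 AM − 2:00 = 1:45 AM UTC on Aug 6.
Add 13 hours 57 minutes leg 1 → 3:42 PM UTC.
Add 3 hours and 49 minutes layover in Eucla → 7:31 PM UTC.
Add 13 hours and 34 minutes leg 2 → 9:05 AM UTC (Aug 7).
Add 7 hours 25 minutes layover in Westreach → 4:30 PM UTC.
Add 6 hours leg 3 → 10:30 PM UTC.
Saltmere is UTC−4:00, so local arrival = 10:30 PM − 4:00 = 6:30 PM on Aug 7.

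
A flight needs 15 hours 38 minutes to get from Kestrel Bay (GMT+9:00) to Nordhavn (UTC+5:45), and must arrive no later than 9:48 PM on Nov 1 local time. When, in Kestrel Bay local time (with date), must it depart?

Target arrival in UTC: 9:48 PM − 5:45 = 4:03 PM on Nov 1.
Subtract 15 hours and 38 minutes → departure 12:25 AM UTC on Nov 1.
Kestrel Bay is UTC+9:00: 12:25 AM + 9:00 = 9:25 AM on Nov 1.

9:25 AM on November 1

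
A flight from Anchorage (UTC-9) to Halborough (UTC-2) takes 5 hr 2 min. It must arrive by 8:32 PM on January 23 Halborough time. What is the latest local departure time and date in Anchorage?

8:30 AM on Jan 23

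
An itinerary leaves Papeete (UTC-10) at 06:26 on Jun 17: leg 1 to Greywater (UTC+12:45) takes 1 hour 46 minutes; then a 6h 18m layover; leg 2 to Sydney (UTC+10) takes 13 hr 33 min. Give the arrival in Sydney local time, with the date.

Convert departure to UTC: 06:26 + 10:00 = 16:26 UTC on Jun 17.
Add 1 hour and 46 minutes leg 1 → 18:12 UTC.
Add 6 hours and 18 minutes layover in Greywater → 00:30 UTC (Jun 18).
Add 13 hours 33 minutes leg 2 → 14:03 UTC.
Sydney is UTC+10:00, so local arrival = 14:03 + 10:00 = 00:03 on Jun 19.

00:03 on June 19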